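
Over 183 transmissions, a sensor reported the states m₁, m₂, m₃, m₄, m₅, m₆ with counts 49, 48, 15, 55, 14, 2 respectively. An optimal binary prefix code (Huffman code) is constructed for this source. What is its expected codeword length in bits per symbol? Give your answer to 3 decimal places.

2.257 bits/symbol

Probabilities are the counts divided by 183.
Repeatedly combine the two least-probable nodes; the expected code length is the sum of the merged weights.
merge 2/183 + 14/183 → 16/183
merge 5/61 + 16/183 → 31/183
merge 31/183 + 16/61 → 79/183
merge 49/183 + 55/183 → 104/183
merge 79/183 + 104/183 → 1
L = 16/183 + 31/183 + 79/183 + 104/183 + 1 = 413/183 ≈ 2.257 bits/symbol.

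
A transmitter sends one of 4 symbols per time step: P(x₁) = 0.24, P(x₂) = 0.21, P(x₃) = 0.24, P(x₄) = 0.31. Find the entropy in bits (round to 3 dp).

H = −Σ pᵢ log₂ pᵢ.
−0.24·log₂(0.24) = 0.4941
−0.21·log₂(0.21) = 0.4728
−0.24·log₂(0.24) = 0.4941
−0.31·log₂(0.31) = 0.5238
Sum ≈ 1.9849 → 1.985 bits.

1.985 bits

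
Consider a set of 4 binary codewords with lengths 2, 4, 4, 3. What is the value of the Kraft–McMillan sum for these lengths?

With common denominator 2^4 = 16: Σ 2^(−ℓᵢ) = 4/16 + 1/16 + 1/16 + 2/16 = 8/16 = 0.5.

0.5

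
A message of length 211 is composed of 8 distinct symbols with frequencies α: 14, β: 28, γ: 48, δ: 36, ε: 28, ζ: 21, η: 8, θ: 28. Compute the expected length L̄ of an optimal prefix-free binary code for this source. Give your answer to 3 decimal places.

2.877 bits/symbol

Probabilities are the counts divided by 211.
Repeatedly combine the two least-probable nodes; the expected code length is the sum of the merged weights.
merge 8/211 + 14/211 → 22/211
merge 21/211 + 22/211 → 43/211
merge 28/211 + 28/211 → 56/211
merge 28/211 + 36/211 → 64/211
merge 43/211 + 48/211 → 91/211
merge 56/211 + 64/211 → 120/211
merge 91/211 + 120/211 → 1
L = 22/211 + 43/211 + 56/211 + 64/211 + 91/211 + 120/211 + 1 = 607/211 ≈ 2.877 bits/symbol.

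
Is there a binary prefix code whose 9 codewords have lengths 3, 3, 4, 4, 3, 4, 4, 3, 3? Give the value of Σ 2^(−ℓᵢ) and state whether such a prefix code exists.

With common denominator 2^4 = 16: Σ 2^(−ℓᵢ) = 2/16 + 2/16 + 1/16 + 1/16 + 2/16 + 1/16 + 1/16 + 2/16 + 2/16 = 14/16 = 0.875.
Kraft's inequality requires Σ ≤ 1; here Σ = 0.875 ≤ 1, so such a prefix code exists.

0.875; yes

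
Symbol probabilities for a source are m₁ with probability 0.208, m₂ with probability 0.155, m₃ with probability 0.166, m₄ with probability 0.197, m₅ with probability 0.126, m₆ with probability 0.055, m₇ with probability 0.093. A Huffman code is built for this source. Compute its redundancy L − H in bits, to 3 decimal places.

Entropy H = −Σ p log₂ p ≈ 2.7052 bits.
Huffman merges: 11/200+93/1000→37/250; 63/500+37/250→137/500; 31/200+83/500→321/1000; 197/1000+26/125→81/200; 137/500+321/1000→119/200; 81/200+119/200→1. L = 2743/1000 ≈ 2.7430.
L − H = 2.7430 − 2.7052 = 0.038 bits.

0.038 bits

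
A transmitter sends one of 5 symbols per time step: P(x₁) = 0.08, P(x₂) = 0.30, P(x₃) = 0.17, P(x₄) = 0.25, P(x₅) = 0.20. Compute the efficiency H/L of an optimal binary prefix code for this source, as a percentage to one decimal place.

98.3%

Entropy H = −Σ p log₂ p ≈ 2.2116 bits.
Huffman merges: 2/25+17/100→1/4; 1/5+1/4→9/20; 1/4+3/10→11/20; 9/20+11/20→1. L = 9/4 ≈ 2.2500.
Efficiency = H/L = 2.2116/2.2500 = 98.3%.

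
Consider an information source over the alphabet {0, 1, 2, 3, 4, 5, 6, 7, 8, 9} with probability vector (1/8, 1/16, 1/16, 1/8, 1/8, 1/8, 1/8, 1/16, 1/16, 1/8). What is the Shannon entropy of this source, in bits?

Each probability is a power of 1/2, so log₂(1/p) is an integer.
H = Σ p·log₂(1/p) = 1/8·3 + 1/16·4 + 1/16·4 + 1/8·3 + 1/8·3 + 1/8·3 + 1/8·3 + 1/16·4 + 1/16·4 + 1/8·3 = 3.25 bits.

3.25 bits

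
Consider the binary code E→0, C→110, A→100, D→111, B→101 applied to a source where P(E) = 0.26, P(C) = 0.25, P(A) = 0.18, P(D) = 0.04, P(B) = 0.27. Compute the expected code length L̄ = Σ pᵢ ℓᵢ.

2.48 bits/symbol

L̄ = Σ pᵢ·ℓᵢ = 0.26·1 + 0.25·3 + 0.18·3 + 0.04·3 + 0.27·3 = 2.48 bits/symbol.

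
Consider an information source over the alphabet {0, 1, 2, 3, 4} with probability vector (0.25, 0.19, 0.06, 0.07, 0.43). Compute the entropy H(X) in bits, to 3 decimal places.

H = −Σ pᵢ log₂ pᵢ.
−0.25·log₂(0.25) = 0.5000
−0.19·log₂(0.19) = 0.4552
−0.06·log₂(0.06) = 0.2435
−0.07·log₂(0.07) = 0.2686
−0.43·log₂(0.43) = 0.5236
Sum ≈ 1.9909 → 1.991 bits.

1.991 bits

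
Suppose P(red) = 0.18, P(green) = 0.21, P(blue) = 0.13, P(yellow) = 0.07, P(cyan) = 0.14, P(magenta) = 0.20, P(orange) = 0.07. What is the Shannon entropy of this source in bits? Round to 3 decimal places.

2.699 bits

H = −Σ pᵢ log₂ pᵢ.
−0.18·log₂(0.18) = 0.4453
−0.21·log₂(0.21) = 0.4728
−0.13·log₂(0.13) = 0.3826
−0.07·log₂(0.07) = 0.2686
−0.14·log₂(0.14) = 0.3971
−0.20·log₂(0.20) = 0.4644
−0.07·log₂(0.07) = 0.2686
Sum ≈ 2.6994 → 2.699 bits.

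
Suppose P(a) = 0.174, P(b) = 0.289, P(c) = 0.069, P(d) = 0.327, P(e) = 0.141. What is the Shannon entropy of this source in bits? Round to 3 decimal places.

H = −Σ pᵢ log₂ pᵢ.
−0.174·log₂(0.174) = 0.4390
−0.289·log₂(0.289) = 0.5176
−0.069·log₂(0.069) = 0.2662
−0.327·log₂(0.327) = 0.5273
−0.141·log₂(0.141) = 0.3985
Sum ≈ 2.1485 → 2.149 bits.

2.149 bits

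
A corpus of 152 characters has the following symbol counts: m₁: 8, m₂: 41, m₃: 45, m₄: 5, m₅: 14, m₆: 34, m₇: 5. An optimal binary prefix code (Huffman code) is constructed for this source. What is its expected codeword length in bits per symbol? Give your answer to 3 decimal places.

2.395 bits/symbol

Probabilities are the counts divided by 152.
Repeatedly combine the two least-probable nodes; the expected code length is the sum of the merged weights.
merge 5/152 + 5/152 → 5/76
merge 1/19 + 5/76 → 9/76
merge 7/76 + 9/76 → 4/19
merge 4/19 + 17/76 → 33/76
merge 41/152 + 45/152 → 43/76
merge 33/76 + 43/76 → 1
L = 5/76 + 9/76 + 4/19 + 33/76 + 43/76 + 1 = 91/38 ≈ 2.395 bits/symbol.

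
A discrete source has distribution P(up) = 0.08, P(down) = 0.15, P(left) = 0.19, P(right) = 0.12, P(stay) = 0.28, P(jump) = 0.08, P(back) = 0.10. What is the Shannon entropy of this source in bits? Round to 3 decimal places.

2.662 bits

H = −Σ pᵢ log₂ pᵢ.
−0.08·log₂(0.08) = 0.2915
−0.15·log₂(0.15) = 0.4105
−0.19·log₂(0.19) = 0.4552
−0.12·log₂(0.12) = 0.3671
−0.28·log₂(0.28) = 0.5142
−0.08·log₂(0.08) = 0.2915
−0.10·log₂(0.10) = 0.3322
Sum ≈ 2.6623 → 2.662 bits.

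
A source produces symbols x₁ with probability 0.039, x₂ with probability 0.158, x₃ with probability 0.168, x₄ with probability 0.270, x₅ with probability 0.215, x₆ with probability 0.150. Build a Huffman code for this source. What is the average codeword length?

2.515 bits/symbol

Repeatedly combine the two least-probable nodes; the expected code length is the sum of the merged weights.
merge 39/1000 + 3/20 → 189/1000
merge 79/500 + 21/125 → 163/500
merge 189/1000 + 43/200 → 101/250
merge 27/100 + 163/500 → 149/250
merge 101/250 + 149/250 → 1
L = 189/1000 + 163/500 + 101/250 + 149/250 + 1 = 503/200 = 2.515 bits/symbol.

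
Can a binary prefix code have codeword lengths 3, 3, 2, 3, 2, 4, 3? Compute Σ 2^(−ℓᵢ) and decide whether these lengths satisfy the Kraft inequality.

With common denominator 2^4 = 16: Σ 2^(−ℓᵢ) = 2/16 + 2/16 + 4/16 + 2/16 + 4/16 + 1/16 + 2/16 = 17/16 = 1.0625.
Kraft's inequality requires Σ ≤ 1; here Σ = 1.0625 > 1, so no such prefix code exists.

1.0625; no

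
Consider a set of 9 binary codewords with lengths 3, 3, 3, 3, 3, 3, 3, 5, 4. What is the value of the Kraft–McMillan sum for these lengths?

With common denominator 2^5 = 32: Σ 2^(−ℓᵢ) = 4/32 + 4/32 + 4/32 + 4/32 + 4/32 + 4/32 + 4/32 + 1/32 + 2/32 = 31/32 = 0.96875.

0.96875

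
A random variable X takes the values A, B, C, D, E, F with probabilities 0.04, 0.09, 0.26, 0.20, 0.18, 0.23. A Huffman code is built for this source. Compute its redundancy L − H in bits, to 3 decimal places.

0.039 bits

Entropy H = −Σ p log₂ p ≈ 2.4011 bits.
Huffman merges: 1/25+9/100→13/100; 13/100+9/50→31/100; 1/5+23/100→43/100; 13/50+31/100→57/100; 43/100+57/100→1. L = 61/25 ≈ 2.4400.
L − H = 2.4400 − 2.4011 = 0.039 bits.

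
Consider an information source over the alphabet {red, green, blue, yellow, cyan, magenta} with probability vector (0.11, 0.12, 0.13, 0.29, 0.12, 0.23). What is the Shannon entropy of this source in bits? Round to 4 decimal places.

2.4726 bits

H = −Σ pᵢ log₂ pᵢ.
−0.11·log₂(0.11) = 0.3503
−0.12·log₂(0.12) = 0.3671
−0.13·log₂(0.13) = 0.3826
−0.29·log₂(0.29) = 0.5179
−0.12·log₂(0.12) = 0.3671
−0.23·log₂(0.23) = 0.4877
Sum ≈ 2.4726 → 2.4726 bits.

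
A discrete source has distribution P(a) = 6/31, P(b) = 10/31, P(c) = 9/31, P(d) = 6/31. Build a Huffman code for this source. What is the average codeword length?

2 bits/symbol

Repeatedly combine the two least-probable nodes; the expected code length is the sum of the merged weights.
merge 6/31 + 6/31 → 12/31
merge 9/31 + 10/31 → 19/31
merge 12/31 + 19/31 → 1
L = 12/31 + 19/31 + 1 = 2 bits/symbol.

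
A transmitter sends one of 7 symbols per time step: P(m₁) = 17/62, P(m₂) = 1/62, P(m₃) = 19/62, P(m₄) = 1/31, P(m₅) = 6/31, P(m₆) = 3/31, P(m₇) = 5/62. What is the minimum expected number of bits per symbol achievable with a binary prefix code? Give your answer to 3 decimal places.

Repeatedly combine the two least-probable nodes; the expected code length is the sum of the merged weights.
merge 1/62 + 1/31 → 3/62
merge 3/62 + 5/62 → 4/31
merge 3/31 + 4/31 → 7/31
merge 6/31 + 7/31 → 13/31
merge 17/62 + 19/62 → 18/31
merge 13/31 + 18/31 → 1
L = 3/62 + 4/31 + 7/31 + 13/31 + 18/31 + 1 = 149/62 ≈ 2.403 bits/symbol.

2.403 bits/symbol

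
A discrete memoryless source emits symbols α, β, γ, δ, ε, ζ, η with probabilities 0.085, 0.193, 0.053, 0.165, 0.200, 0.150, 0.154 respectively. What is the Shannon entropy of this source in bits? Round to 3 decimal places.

2.704 bits

H = −Σ pᵢ log₂ pᵢ.
−0.085·log₂(0.085) = 0.3023
−0.193·log₂(0.193) = 0.4581
−0.053·log₂(0.053) = 0.2246
−0.165·log₂(0.165) = 0.4289
−0.200·log₂(0.200) = 0.4644
−0.150·log₂(0.150) = 0.4105
−0.154·log₂(0.154) = 0.4156
Sum ≈ 2.7044 → 2.704 bits.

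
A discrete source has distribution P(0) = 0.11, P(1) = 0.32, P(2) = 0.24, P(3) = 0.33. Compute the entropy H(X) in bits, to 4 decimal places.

H = −Σ pᵢ log₂ pᵢ.
−0.11·log₂(0.11) = 0.3503
−0.32·log₂(0.32) = 0.5260
−0.24·log₂(0.24) = 0.4941
−0.33·log₂(0.33) = 0.5278
Sum ≈ 1.8983 → 1.8983 bits.

1.8983 bits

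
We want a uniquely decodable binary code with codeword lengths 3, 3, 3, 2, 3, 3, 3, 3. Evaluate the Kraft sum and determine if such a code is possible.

1.125; no

With common denominator 2^3 = 8: Σ 2^(−ℓᵢ) = 1/8 + 1/8 + 1/8 + 2/8 + 1/8 + 1/8 + 1/8 + 1/8 = 9/8 = 1.125.
Kraft's inequality requires Σ ≤ 1; here Σ = 1.125 > 1, so no such prefix code exists.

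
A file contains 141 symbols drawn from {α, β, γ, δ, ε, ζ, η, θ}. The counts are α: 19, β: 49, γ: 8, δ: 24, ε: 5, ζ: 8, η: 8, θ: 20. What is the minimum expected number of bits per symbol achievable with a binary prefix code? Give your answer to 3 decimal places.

Probabilities are the counts divided by 141.
Repeatedly combine the two least-probable nodes; the expected code length is the sum of the merged weights.
merge 5/141 + 8/141 → 13/141
merge 8/141 + 8/141 → 16/141
merge 13/141 + 16/141 → 29/141
merge 19/141 + 20/141 → 13/47
merge 8/47 + 29/141 → 53/141
merge 13/47 + 49/141 → 88/141
merge 53/141 + 88/141 → 1
L = 13/141 + 16/141 + 29/141 + 13/47 + 53/141 + 88/141 + 1 = 379/141 ≈ 2.688 bits/symbol.

2.688 bits/symbol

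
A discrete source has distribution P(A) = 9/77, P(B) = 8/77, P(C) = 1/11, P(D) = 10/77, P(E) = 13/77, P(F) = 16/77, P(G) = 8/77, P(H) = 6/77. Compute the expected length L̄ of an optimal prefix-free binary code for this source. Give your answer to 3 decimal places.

2.961 bits/symbol

Repeatedly combine the two least-probable nodes; the expected code length is the sum of the merged weights.
merge 6/77 + 1/11 → 13/77
merge 8/77 + 8/77 → 16/77
merge 9/77 + 10/77 → 19/77
merge 13/77 + 13/77 → 26/77
merge 16/77 + 16/77 → 32/77
merge 19/77 + 26/77 → 45/77
merge 32/77 + 45/77 → 1
L = 13/77 + 16/77 + 19/77 + 26/77 + 32/77 + 45/77 + 1 = 228/77 ≈ 2.961 bits/symbol.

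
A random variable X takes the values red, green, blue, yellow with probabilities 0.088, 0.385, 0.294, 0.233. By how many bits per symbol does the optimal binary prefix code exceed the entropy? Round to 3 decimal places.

0.088 bits

Entropy H = −Σ p log₂ p ≈ 1.8476 bits.
Huffman merges: 11/125+233/1000→321/1000; 147/500+321/1000→123/200; 77/200+123/200→1. L = 242/125 ≈ 1.9360.
L − H = 1.9360 − 1.8476 = 0.088 bits.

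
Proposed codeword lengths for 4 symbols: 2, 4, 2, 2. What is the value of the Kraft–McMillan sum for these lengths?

With common denominator 2^4 = 16: Σ 2^(−ℓᵢ) = 4/16 + 1/16 + 4/16 + 4/16 = 13/16 = 0.8125.

0.8125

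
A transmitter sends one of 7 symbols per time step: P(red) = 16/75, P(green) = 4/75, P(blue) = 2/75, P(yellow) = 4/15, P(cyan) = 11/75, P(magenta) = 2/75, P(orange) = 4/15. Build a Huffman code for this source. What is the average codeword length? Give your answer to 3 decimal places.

2.413 bits/symbol

Repeatedly combine the two least-probable nodes; the expected code length is the sum of the merged weights.
merge 2/75 + 2/75 → 4/75
merge 4/75 + 4/75 → 8/75
merge 8/75 + 11/75 → 19/75
merge 16/75 + 19/75 → 7/15
merge 4/15 + 4/15 → 8/15
merge 7/15 + 8/15 → 1
L = 4/75 + 8/75 + 19/75 + 7/15 + 8/15 + 1 = 181/75 ≈ 2.413 bits/symbol.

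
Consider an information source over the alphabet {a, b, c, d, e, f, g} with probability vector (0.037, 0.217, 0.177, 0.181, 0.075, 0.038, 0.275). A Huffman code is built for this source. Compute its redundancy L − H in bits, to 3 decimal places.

0.037 bits

Entropy H = −Σ p log₂ p ≈ 2.5146 bits.
Huffman merges: 37/1000+19/500→3/40; 3/40+3/40→3/20; 3/20+177/1000→327/1000; 181/1000+217/1000→199/500; 11/40+327/1000→301/500; 199/500+301/500→1. L = 319/125 ≈ 2.5520.
L − H = 2.5520 − 2.5146 = 0.037 bits.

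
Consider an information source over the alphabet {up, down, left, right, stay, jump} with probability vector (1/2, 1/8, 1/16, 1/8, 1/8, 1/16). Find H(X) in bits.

Each probability is a power of 1/2, so log₂(1/p) is an integer.
H = Σ p·log₂(1/p) = 1/2·1 + 1/8·3 + 1/16·4 + 1/8·3 + 1/8·3 + 1/16·4 = 2.125 bits.

2.125 bits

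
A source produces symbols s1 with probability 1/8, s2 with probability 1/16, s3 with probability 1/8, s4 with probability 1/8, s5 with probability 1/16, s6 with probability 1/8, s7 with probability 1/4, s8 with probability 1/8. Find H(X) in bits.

2.875 bits

Each probability is a power of 1/2, so log₂(1/p) is an integer.
H = Σ p·log₂(1/p) = 1/8·3 + 1/16·4 + 1/8·3 + 1/8·3 + 1/16·4 + 1/8·3 + 1/4·2 + 1/8·3 = 2.875 bits.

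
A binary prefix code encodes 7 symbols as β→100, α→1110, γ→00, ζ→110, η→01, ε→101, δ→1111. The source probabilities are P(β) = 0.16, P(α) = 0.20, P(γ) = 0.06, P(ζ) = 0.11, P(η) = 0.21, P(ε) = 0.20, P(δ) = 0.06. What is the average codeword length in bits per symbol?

L̄ = Σ pᵢ·ℓᵢ = 0.16·3 + 0.20·4 + 0.06·2 + 0.11·3 + 0.21·2 + 0.20·3 + 0.06·4 = 2.99 bits/symbol.

2.99 bits/symbol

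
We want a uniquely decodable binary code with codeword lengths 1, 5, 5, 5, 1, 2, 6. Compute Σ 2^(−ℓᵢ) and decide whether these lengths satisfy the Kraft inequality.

1.359375; no

With common denominator 2^6 = 64: Σ 2^(−ℓᵢ) = 32/64 + 2/64 + 2/64 + 2/64 + 32/64 + 16/64 + 1/64 = 87/64 = 1.359375.
Kraft's inequality requires Σ ≤ 1; here Σ = 1.359375 > 1, so no such prefix code exists.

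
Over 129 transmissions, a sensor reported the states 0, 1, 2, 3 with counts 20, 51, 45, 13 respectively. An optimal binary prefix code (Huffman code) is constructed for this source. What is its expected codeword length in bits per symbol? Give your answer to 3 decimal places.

Probabilities are the counts divided by 129.
Repeatedly combine the two least-probable nodes; the expected code length is the sum of the merged weights.
merge 13/129 + 20/129 → 11/43
merge 11/43 + 15/43 → 26/43
merge 17/43 + 26/43 → 1
L = 11/43 + 26/43 + 1 = 80/43 ≈ 1.860 bits/symbol.

1.860 bits/symbol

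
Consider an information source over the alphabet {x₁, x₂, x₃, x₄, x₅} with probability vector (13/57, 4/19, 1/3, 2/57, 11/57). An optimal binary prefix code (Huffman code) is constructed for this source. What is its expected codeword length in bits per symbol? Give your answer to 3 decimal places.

2.228 bits/symbol

Repeatedly combine the two least-probable nodes; the expected code length is the sum of the merged weights.
merge 2/57 + 11/57 → 13/57
merge 4/19 + 13/57 → 25/57
merge 13/57 + 1/3 → 32/57
merge 25/57 + 32/57 → 1
L = 13/57 + 25/57 + 32/57 + 1 = 127/57 ≈ 2.228 bits/symbol.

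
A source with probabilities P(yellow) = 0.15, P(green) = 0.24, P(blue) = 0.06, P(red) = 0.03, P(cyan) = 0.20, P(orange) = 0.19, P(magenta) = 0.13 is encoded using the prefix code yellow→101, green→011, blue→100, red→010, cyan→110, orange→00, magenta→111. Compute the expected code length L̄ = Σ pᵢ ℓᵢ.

L̄ = Σ pᵢ·ℓᵢ = 0.15·3 + 0.24·3 + 0.06·3 + 0.03·3 + 0.20·3 + 0.19·2 + 0.13·3 = 2.81 bits/symbol.

2.81 bits/symbol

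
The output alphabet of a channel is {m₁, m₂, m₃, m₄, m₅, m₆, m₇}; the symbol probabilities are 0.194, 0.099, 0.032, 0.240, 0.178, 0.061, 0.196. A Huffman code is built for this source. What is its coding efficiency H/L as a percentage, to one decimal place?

Entropy H = −Σ p log₂ p ≈ 2.5925 bits.
Huffman merges: 4/125+61/1000→93/1000; 93/1000+99/1000→24/125; 89/500+24/125→37/100; 97/500+49/250→39/100; 6/25+37/100→61/100; 39/100+61/100→1. L = 531/200 ≈ 2.6550.
Efficiency = H/L = 2.5925/2.6550 = 97.6%.

97.6%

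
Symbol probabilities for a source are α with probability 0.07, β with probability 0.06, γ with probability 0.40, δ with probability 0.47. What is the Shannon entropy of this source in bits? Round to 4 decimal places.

H = −Σ pᵢ log₂ pᵢ.
−0.07·log₂(0.07) = 0.2686
−0.06·log₂(0.06) = 0.2435
−0.40·log₂(0.40) = 0.5288
−0.47·log₂(0.47) = 0.5120
Sum ≈ 1.5528 → 1.5528 bits.

1.5528 bits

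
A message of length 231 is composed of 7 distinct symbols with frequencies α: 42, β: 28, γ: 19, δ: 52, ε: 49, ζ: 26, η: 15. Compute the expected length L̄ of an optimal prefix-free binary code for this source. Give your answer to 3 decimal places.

Probabilities are the counts divided by 231.
Repeatedly combine the two least-probable nodes; the expected code length is the sum of the merged weights.
merge 5/77 + 19/231 → 34/231
merge 26/231 + 4/33 → 18/77
merge 34/231 + 2/11 → 76/231
merge 7/33 + 52/231 → 101/231
merge 18/77 + 76/231 → 130/231
merge 101/231 + 130/231 → 1
L = 34/231 + 18/77 + 76/231 + 101/231 + 130/231 + 1 = 626/231 ≈ 2.710 bits/symbol.

2.710 bits/symbol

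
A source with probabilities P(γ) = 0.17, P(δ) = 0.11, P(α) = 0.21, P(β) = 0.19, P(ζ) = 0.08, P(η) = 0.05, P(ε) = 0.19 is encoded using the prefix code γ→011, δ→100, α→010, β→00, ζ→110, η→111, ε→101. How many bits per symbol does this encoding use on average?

L̄ = Σ pᵢ·ℓᵢ = 0.17·3 + 0.11·3 + 0.21·3 + 0.19·2 + 0.08·3 + 0.05·3 + 0.19·3 = 2.81 bits/symbol.

2.81 bits/symbol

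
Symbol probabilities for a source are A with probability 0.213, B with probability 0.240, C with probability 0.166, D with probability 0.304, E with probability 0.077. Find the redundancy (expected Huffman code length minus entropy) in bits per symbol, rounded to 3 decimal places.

0.037 bits

Entropy H = −Σ p log₂ p ≈ 2.2065 bits.
Huffman merges: 77/1000+83/500→243/1000; 213/1000+6/25→453/1000; 243/1000+38/125→547/1000; 453/1000+547/1000→1. L = 2243/1000 ≈ 2.2430.
L − H = 2.2430 − 2.2065 = 0.037 bits.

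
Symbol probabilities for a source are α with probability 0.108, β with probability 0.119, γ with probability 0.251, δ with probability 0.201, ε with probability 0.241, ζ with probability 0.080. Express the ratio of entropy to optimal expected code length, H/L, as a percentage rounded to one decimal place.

98.8%

Entropy H = −Σ p log₂ p ≈ 2.4643 bits.
Huffman merges: 2/25+27/250→47/250; 119/1000+47/250→307/1000; 201/1000+241/1000→221/500; 251/1000+307/1000→279/500; 221/500+279/500→1. L = 499/200 ≈ 2.4950.
Efficiency = H/L = 2.4643/2.4950 = 98.8%.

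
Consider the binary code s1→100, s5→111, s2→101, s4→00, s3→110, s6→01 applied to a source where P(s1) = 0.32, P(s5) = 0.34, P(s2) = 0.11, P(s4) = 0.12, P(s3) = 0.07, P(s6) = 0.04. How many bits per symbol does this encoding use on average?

2.84 bits/symbol

L̄ = Σ pᵢ·ℓᵢ = 0.32·3 + 0.34·3 + 0.11·3 + 0.12·2 + 0.07·3 + 0.04·2 = 2.84 bits/symbol.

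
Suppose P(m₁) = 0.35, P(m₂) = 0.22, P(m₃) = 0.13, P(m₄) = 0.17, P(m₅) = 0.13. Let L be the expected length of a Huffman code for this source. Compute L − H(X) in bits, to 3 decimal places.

0.049 bits

Entropy H = −Σ p log₂ p ≈ 2.2105 bits.
Huffman merges: 13/100+13/100→13/50; 17/100+11/50→39/100; 13/50+7/20→61/100; 39/100+61/100→1. L = 113/50 ≈ 2.2600.
L − H = 2.2600 − 2.2105 = 0.049 bits.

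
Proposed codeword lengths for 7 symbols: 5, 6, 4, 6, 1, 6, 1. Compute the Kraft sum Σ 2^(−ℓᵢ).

With common denominator 2^6 = 64: Σ 2^(−ℓᵢ) = 2/64 + 1/64 + 4/64 + 1/64 + 32/64 + 1/64 + 32/64 = 73/64 = 1.140625.

1.140625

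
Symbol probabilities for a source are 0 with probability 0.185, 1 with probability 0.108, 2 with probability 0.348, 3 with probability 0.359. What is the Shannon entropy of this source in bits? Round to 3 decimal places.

H = −Σ pᵢ log₂ pᵢ.
−0.185·log₂(0.185) = 0.4504
−0.108·log₂(0.108) = 0.3468
−0.348·log₂(0.348) = 0.5299
−0.359·log₂(0.359) = 0.5306
Sum ≈ 1.8577 → 1.858 bits.

1.858 bits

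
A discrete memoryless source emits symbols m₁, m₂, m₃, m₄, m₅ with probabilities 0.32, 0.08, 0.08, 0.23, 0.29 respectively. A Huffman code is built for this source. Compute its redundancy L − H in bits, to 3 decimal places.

0.045 bits

Entropy H = −Σ p log₂ p ≈ 2.1146 bits.
Huffman merges: 2/25+2/25→4/25; 4/25+23/100→39/100; 29/100+8/25→61/100; 39/100+61/100→1. L = 54/25 ≈ 2.1600.
L − H = 2.1600 − 2.1146 = 0.045 bits.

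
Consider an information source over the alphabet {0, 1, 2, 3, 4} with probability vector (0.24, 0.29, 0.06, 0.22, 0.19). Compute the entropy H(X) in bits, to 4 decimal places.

H = −Σ pᵢ log₂ pᵢ.
−0.24·log₂(0.24) = 0.4941
−0.29·log₂(0.29) = 0.5179
−0.06·log₂(0.06) = 0.2435
−0.22·log₂(0.22) = 0.4806
−0.19·log₂(0.19) = 0.4552
Sum ≈ 2.1914 → 2.1914 bits.

2.1914 bits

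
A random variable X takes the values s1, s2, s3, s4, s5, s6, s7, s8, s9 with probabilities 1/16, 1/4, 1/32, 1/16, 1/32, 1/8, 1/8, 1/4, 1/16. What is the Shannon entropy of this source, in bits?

2.8125 bits

Each probability is a power of 1/2, so log₂(1/p) is an integer.
H = Σ p·log₂(1/p) = 1/16·4 + 1/4·2 + 1/32·5 + 1/16·4 + 1/32·5 + 1/8·3 + 1/8·3 + 1/4·2 + 1/16·4 = 2.8125 bits.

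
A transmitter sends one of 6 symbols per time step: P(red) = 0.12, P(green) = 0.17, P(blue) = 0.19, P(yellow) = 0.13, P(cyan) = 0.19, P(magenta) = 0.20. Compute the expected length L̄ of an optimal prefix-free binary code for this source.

2.61 bits/symbol

Repeatedly combine the two least-probable nodes; the expected code length is the sum of the merged weights.
merge 3/25 + 13/100 → 1/4
merge 17/100 + 19/100 → 9/25
merge 19/100 + 1/5 → 39/100
merge 1/4 + 9/25 → 61/100
merge 39/100 + 61/100 → 1
L = 1/4 + 9/25 + 39/100 + 61/100 + 1 = 261/100 = 2.61 bits/symbol.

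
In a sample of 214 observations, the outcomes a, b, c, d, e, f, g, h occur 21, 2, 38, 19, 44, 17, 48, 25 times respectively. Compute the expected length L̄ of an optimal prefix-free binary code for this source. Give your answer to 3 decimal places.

Probabilities are the counts divided by 214.
Repeatedly combine the two least-probable nodes; the expected code length is the sum of the merged weights.
merge 1/107 + 17/214 → 19/214
merge 19/214 + 19/214 → 19/107
merge 21/214 + 25/214 → 23/107
merge 19/107 + 19/107 → 38/107
merge 22/107 + 23/107 → 45/107
merge 24/107 + 38/107 → 62/107
merge 45/107 + 62/107 → 1
L = 19/214 + 19/107 + 23/107 + 38/107 + 45/107 + 62/107 + 1 = 607/214 ≈ 2.836 bits/symbol.

2.836 bits/symbol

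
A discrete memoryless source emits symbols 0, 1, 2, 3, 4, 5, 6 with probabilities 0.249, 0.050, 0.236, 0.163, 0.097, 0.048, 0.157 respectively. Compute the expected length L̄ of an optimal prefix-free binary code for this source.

Repeatedly combine the two least-probable nodes; the expected code length is the sum of the merged weights.
merge 6/125 + 1/20 → 49/500
merge 97/1000 + 49/500 → 39/200
merge 157/1000 + 163/1000 → 8/25
merge 39/200 + 59/250 → 431/1000
merge 249/1000 + 8/25 → 569/1000
merge 431/1000 + 569/1000 → 1
L = 49/500 + 39/200 + 8/25 + 431/1000 + 569/1000 + 1 = 2613/1000 = 2.613 bits/symbol.

2.613 bits/symbol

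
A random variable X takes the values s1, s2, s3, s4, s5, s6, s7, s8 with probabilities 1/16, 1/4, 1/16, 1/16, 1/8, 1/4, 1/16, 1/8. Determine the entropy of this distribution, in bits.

2.75 bits

Each probability is a power of 1/2, so log₂(1/p) is an integer.
H = Σ p·log₂(1/p) = 1/16·4 + 1/4·2 + 1/16·4 + 1/16·4 + 1/8·3 + 1/4·2 + 1/16·4 + 1/8·3 = 2.75 bits.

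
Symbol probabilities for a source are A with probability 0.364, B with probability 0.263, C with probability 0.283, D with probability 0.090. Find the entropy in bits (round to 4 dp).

1.8655 bits

H = −Σ pᵢ log₂ pᵢ.
−0.364·log₂(0.364) = 0.5307
−0.263·log₂(0.263) = 0.5068
−0.283·log₂(0.283) = 0.5154
−0.090·log₂(0.090) = 0.3127
Sum ≈ 1.8655 → 1.8655 bits.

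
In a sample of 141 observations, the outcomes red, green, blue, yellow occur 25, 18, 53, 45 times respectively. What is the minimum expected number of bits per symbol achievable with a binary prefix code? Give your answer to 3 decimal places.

Probabilities are the counts divided by 141.
Repeatedly combine the two least-probable nodes; the expected code length is the sum of the merged weights.
merge 6/47 + 25/141 → 43/141
merge 43/141 + 15/47 → 88/141
merge 53/141 + 88/141 → 1
L = 43/141 + 88/141 + 1 = 272/141 ≈ 1.929 bits/symbol.

1.929 bits/symbol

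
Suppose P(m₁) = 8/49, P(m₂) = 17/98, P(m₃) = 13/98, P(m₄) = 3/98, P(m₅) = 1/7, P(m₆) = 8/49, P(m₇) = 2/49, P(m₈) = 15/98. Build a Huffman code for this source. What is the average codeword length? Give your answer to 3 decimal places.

Repeatedly combine the two least-probable nodes; the expected code length is the sum of the merged weights.
merge 3/98 + 2/49 → 1/14
merge 1/14 + 13/98 → 10/49
merge 1/7 + 15/98 → 29/98
merge 8/49 + 8/49 → 16/49
merge 17/98 + 10/49 → 37/98
merge 29/98 + 16/49 → 61/98
merge 37/98 + 61/98 → 1
L = 1/14 + 10/49 + 29/98 + 16/49 + 37/98 + 61/98 + 1 = 142/49 ≈ 2.898 bits/symbol.

2.898 bits/symbol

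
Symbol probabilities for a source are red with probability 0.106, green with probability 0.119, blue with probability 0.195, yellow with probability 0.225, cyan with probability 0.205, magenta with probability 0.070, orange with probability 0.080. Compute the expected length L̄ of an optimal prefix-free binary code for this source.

2.72 bits/symbol

Repeatedly combine the two least-probable nodes; the expected code length is the sum of the merged weights.
merge 7/100 + 2/25 → 3/20
merge 53/500 + 119/1000 → 9/40
merge 3/20 + 39/200 → 69/200
merge 41/200 + 9/40 → 43/100
merge 9/40 + 69/200 → 57/100
merge 43/100 + 57/100 → 1
L = 3/20 + 9/40 + 69/200 + 43/100 + 57/100 + 1 = 68/25 = 2.72 bits/symbol.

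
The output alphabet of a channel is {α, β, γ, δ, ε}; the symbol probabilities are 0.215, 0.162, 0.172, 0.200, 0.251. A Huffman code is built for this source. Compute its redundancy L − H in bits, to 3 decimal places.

Entropy H = −Σ p log₂ p ≈ 2.3039 bits.
Huffman merges: 81/500+43/250→167/500; 1/5+43/200→83/200; 251/1000+167/500→117/200; 83/200+117/200→1. L = 1167/500 ≈ 2.3340.
L − H = 2.3340 − 2.3039 = 0.030 bits.

0.030 bits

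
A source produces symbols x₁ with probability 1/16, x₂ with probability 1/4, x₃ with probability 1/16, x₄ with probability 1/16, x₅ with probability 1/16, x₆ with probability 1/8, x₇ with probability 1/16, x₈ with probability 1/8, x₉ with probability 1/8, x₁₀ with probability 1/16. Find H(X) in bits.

Each probability is a power of 1/2, so log₂(1/p) is an integer.
H = Σ p·log₂(1/p) = 1/16·4 + 1/4·2 + 1/16·4 + 1/16·4 + 1/16·4 + 1/8·3 + 1/16·4 + 1/8·3 + 1/8·3 + 1/16·4 = 3.125 bits.

3.125 bits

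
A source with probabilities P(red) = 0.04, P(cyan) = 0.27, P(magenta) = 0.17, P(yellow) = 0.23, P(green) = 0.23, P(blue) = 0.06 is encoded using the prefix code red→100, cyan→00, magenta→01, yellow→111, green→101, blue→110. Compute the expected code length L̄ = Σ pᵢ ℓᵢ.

L̄ = Σ pᵢ·ℓᵢ = 0.04·3 + 0.27·2 + 0.17·2 + 0.23·3 + 0.23·3 + 0.06·3 = 2.56 bits/symbol.

2.56 bits/symbol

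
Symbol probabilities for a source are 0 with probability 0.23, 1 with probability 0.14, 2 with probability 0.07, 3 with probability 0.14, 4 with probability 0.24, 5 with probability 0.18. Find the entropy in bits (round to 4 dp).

2.4899 bits

H = −Σ pᵢ log₂ pᵢ.
−0.23·log₂(0.23) = 0.4877
−0.14·log₂(0.14) = 0.3971
−0.07·log₂(0.07) = 0.2686
−0.14·log₂(0.14) = 0.3971
−0.24·log₂(0.24) = 0.4941
−0.18·log₂(0.18) = 0.4453
Sum ≈ 2.4899 → 2.4899 bits.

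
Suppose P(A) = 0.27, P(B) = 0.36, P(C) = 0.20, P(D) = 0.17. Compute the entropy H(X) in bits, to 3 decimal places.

H = −Σ pᵢ log₂ pᵢ.
−0.27·log₂(0.27) = 0.5100
−0.36·log₂(0.36) = 0.5306
−0.20·log₂(0.20) = 0.4644
−0.17·log₂(0.17) = 0.4346
Sum ≈ 1.9396 → 1.940 bits.

1.940 bits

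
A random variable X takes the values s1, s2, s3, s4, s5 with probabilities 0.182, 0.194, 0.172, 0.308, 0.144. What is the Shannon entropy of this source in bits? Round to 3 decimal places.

H = −Σ pᵢ log₂ pᵢ.
−0.182·log₂(0.182) = 0.4474
−0.194·log₂(0.194) = 0.4590
−0.172·log₂(0.172) = 0.4368
−0.308·log₂(0.308) = 0.5233
−0.144·log₂(0.144) = 0.4026
Sum ≈ 2.2690 → 2.269 bits.

2.269 bits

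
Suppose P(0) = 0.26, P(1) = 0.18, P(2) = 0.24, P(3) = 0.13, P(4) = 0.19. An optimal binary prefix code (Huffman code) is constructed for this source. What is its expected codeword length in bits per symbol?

Repeatedly combine the two least-probable nodes; the expected code length is the sum of the merged weights.
merge 13/100 + 9/50 → 31/100
merge 19/100 + 6/25 → 43/100
merge 13/50 + 31/100 → 57/100
merge 43/100 + 57/100 → 1
L = 31/100 + 43/100 + 57/100 + 1 = 231/100 = 2.31 bits/symbol.

2.31 bits/symbol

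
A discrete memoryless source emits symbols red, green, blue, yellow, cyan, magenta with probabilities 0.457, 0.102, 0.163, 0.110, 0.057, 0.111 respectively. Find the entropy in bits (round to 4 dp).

H = −Σ pᵢ log₂ pᵢ.
−0.457·log₂(0.457) = 0.5163
−0.102·log₂(0.102) = 0.3359
−0.163·log₂(0.163) = 0.4266
−0.110·log₂(0.110) = 0.3503
−0.057·log₂(0.057) = 0.2356
−0.111·log₂(0.111) = 0.3520
Sum ≈ 2.2167 → 2.2167 bits.

2.2167 bits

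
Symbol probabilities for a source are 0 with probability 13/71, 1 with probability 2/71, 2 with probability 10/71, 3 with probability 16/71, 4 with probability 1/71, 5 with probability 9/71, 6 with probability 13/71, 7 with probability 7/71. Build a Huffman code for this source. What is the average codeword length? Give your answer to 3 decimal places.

2.775 bits/symbol

Repeatedly combine the two least-probable nodes; the expected code length is the sum of the merged weights.
merge 1/71 + 2/71 → 3/71
merge 3/71 + 7/71 → 10/71
merge 9/71 + 10/71 → 19/71
merge 10/71 + 13/71 → 23/71
merge 13/71 + 16/71 → 29/71
merge 19/71 + 23/71 → 42/71
merge 29/71 + 42/71 → 1
L = 3/71 + 10/71 + 19/71 + 23/71 + 29/71 + 42/71 + 1 = 197/71 ≈ 2.775 bits/symbol.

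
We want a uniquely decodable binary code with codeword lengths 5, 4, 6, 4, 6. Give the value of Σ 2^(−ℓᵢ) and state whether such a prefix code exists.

With common denominator 2^6 = 64: Σ 2^(−ℓᵢ) = 2/64 + 4/64 + 1/64 + 4/64 + 1/64 = 12/64 = 0.1875.
Kraft's inequality requires Σ ≤ 1; here Σ = 0.1875 ≤ 1, so such a prefix code exists.

0.1875; yes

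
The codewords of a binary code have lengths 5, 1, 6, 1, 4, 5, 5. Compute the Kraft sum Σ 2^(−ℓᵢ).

1.171875

With common denominator 2^6 = 64: Σ 2^(−ℓᵢ) = 2/64 + 32/64 + 1/64 + 32/64 + 4/64 + 2/64 + 2/64 = 75/64 = 1.171875.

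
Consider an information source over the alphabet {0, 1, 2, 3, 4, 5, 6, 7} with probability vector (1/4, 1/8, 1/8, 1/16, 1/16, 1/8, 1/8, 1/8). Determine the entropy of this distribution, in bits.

2.875 bits

Each probability is a power of 1/2, so log₂(1/p) is an integer.
H = Σ p·log₂(1/p) = 1/4·2 + 1/8·3 + 1/8·3 + 1/16·4 + 1/16·4 + 1/8·3 + 1/8·3 + 1/8·3 = 2.875 bits.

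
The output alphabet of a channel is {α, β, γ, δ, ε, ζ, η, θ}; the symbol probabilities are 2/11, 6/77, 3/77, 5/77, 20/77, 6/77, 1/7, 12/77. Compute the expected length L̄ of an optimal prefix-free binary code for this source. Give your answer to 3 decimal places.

2.818 bits/symbol

Repeatedly combine the two least-probable nodes; the expected code length is the sum of the merged weights.
merge 3/77 + 5/77 → 8/77
merge 6/77 + 6/77 → 12/77
merge 8/77 + 1/7 → 19/77
merge 12/77 + 12/77 → 24/77
merge 2/11 + 19/77 → 3/7
merge 20/77 + 24/77 → 4/7
merge 3/7 + 4/7 → 1
L = 8/77 + 12/77 + 19/77 + 24/77 + 3/7 + 4/7 + 1 = 31/11 ≈ 2.818 bits/symbol.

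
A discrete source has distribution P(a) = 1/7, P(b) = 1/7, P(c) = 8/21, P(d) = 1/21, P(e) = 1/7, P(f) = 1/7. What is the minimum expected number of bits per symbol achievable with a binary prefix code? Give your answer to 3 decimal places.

2.429 bits/symbol

Repeatedly combine the two least-probable nodes; the expected code length is the sum of the merged weights.
merge 1/21 + 1/7 → 4/21
merge 1/7 + 1/7 → 2/7
merge 1/7 + 4/21 → 1/3
merge 2/7 + 1/3 → 13/21
merge 8/21 + 13/21 → 1
L = 4/21 + 2/7 + 1/3 + 13/21 + 1 = 17/7 ≈ 2.429 bits/symbol.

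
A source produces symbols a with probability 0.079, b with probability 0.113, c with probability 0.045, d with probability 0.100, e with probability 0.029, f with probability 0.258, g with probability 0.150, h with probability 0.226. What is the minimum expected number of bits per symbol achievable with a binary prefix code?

Repeatedly combine the two least-probable nodes; the expected code length is the sum of the merged weights.
merge 29/1000 + 9/200 → 37/500
merge 37/500 + 79/1000 → 153/1000
merge 1/10 + 113/1000 → 213/1000
merge 3/20 + 153/1000 → 303/1000
merge 213/1000 + 113/500 → 439/1000
merge 129/500 + 303/1000 → 561/1000
merge 439/1000 + 561/1000 → 1
L = 37/500 + 153/1000 + 213/1000 + 303/1000 + 439/1000 + 561/1000 + 1 = 2743/1000 = 2.743 bits/symbol.

2.743 bits/symbol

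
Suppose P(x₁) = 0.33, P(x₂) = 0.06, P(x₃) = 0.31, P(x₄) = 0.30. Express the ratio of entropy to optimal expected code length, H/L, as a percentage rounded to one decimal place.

Entropy H = −Σ p log₂ p ≈ 1.8162 bits.
Huffman merges: 3/50+3/10→9/25; 31/100+33/100→16/25; 9/25+16/25→1. L = 2 ≈ 2.0000.
Efficiency = H/L = 1.8162/2.0000 = 90.8%.

90.8%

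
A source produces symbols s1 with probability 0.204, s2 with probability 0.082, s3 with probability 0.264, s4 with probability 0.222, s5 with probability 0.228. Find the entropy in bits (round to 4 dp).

2.2393 bits

H = −Σ pᵢ log₂ pᵢ.
−0.204·log₂(0.204) = 0.4678
−0.082·log₂(0.082) = 0.2959
−0.264·log₂(0.264) = 0.5072
−0.222·log₂(0.222) = 0.4820
−0.228·log₂(0.228) = 0.4863
Sum ≈ 2.2393 → 2.2393 bits.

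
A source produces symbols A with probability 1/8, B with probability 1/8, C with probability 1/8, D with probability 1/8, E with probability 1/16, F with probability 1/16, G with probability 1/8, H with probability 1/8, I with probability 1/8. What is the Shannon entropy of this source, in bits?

Each probability is a power of 1/2, so log₂(1/p) is an integer.
H = Σ p·log₂(1/p) = 1/8·3 + 1/8·3 + 1/8·3 + 1/8·3 + 1/16·4 + 1/16·4 + 1/8·3 + 1/8·3 + 1/8·3 = 3.125 bits.

3.125 bits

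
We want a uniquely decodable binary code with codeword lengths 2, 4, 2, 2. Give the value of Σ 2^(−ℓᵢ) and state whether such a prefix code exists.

With common denominator 2^4 = 16: Σ 2^(−ℓᵢ) = 4/16 + 1/16 + 4/16 + 4/16 = 13/16 = 0.8125.
Kraft's inequality requires Σ ≤ 1; here Σ = 0.8125 ≤ 1, so such a prefix code exists.

0.8125; yes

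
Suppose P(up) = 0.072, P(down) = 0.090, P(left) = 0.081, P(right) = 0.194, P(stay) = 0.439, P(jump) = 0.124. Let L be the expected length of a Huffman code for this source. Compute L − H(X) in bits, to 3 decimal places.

Entropy H = −Σ p log₂ p ≈ 2.2335 bits.
Huffman merges: 9/125+81/1000→153/1000; 9/100+31/250→107/500; 153/1000+97/500→347/1000; 107/500+347/1000→561/1000; 439/1000+561/1000→1. L = 91/40 ≈ 2.2750.
L − H = 2.2750 − 2.2335 = 0.042 bits.

0.042 bits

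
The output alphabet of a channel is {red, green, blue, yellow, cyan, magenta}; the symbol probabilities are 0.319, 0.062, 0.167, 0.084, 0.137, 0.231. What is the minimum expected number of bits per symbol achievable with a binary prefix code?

2.429 bits/symbol

Repeatedly combine the two least-probable nodes; the expected code length is the sum of the merged weights.
merge 31/500 + 21/250 → 73/500
merge 137/1000 + 73/500 → 283/1000
merge 167/1000 + 231/1000 → 199/500
merge 283/1000 + 319/1000 → 301/500
merge 199/500 + 301/500 → 1
L = 73/500 + 283/1000 + 199/500 + 301/500 + 1 = 2429/1000 = 2.429 bits/symbol.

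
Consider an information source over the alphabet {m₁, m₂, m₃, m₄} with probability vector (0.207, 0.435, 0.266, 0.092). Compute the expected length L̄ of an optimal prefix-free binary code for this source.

1.864 bits/symbol

Repeatedly combine the two least-probable nodes; the expected code length is the sum of the merged weights.
merge 23/250 + 207/1000 → 299/1000
merge 133/500 + 299/1000 → 113/200
merge 87/200 + 113/200 → 1
L = 299/1000 + 113/200 + 1 = 233/125 = 1.864 bits/symbol.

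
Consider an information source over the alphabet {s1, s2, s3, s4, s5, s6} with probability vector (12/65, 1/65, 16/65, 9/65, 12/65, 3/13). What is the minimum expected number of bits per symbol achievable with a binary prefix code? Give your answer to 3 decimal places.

2.492 bits/symbol

Repeatedly combine the two least-probable nodes; the expected code length is the sum of the merged weights.
merge 1/65 + 9/65 → 2/13
merge 2/13 + 12/65 → 22/65
merge 12/65 + 3/13 → 27/65
merge 16/65 + 22/65 → 38/65
merge 27/65 + 38/65 → 1
L = 2/13 + 22/65 + 27/65 + 38/65 + 1 = 162/65 ≈ 2.492 bits/symbol.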